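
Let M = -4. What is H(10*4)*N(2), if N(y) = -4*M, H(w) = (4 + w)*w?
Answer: 28160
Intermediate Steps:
H(w) = w*(4 + w)
N(y) = 16 (N(y) = -4*(-4) = 16)
H(10*4)*N(2) = ((10*4)*(4 + 10*4))*16 = (40*(4 + 40))*16 = (40*44)*16 = 1760*16 = 28160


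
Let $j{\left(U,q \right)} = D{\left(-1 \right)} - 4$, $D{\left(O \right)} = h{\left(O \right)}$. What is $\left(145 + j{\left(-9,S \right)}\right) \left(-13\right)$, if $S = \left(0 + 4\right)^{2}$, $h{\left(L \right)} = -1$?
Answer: $-1820$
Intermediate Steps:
$D{\left(O \right)} = -1$
$S = 16$ ($S = 4^{2} = 16$)
$j{\left(U,q \right)} = -5$ ($j{\left(U,q \right)} = -1 - 4 = -5$)
$\left(145 + j{\left(-9,S \right)}\right) \left(-13\right) = \left(145 - 5\right) \left(-13\right) = 140 \left(-13\right) = -1820$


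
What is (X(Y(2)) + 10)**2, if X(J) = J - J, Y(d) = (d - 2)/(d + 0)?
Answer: 100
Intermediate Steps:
Y(d) = (-2 + d)/d
X(J) = 0
(X(Y(2)) + 10)**2 = (0 + 10)**2 = 10**2 = 100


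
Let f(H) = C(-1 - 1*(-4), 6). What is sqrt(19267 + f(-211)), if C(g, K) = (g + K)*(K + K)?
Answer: 25*sqrt(31) ≈ 139.19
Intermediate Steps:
C(g, K) = 2*K*(K + g) (C(g, K) = (K + g)*(2*K) = 2*K*(K + g))
f(H) = 108 (f(H) = 2*6*(6 + (-1 - 1*(-4))) = 2*6*(6 + (-1 + 4)) = 2*6*(6 + 3) = 2*6*9 = 108)
sqrt(19267 + f(-211)) = sqrt(19267 + 108) = sqrt(19375) = 25*sqrt(31)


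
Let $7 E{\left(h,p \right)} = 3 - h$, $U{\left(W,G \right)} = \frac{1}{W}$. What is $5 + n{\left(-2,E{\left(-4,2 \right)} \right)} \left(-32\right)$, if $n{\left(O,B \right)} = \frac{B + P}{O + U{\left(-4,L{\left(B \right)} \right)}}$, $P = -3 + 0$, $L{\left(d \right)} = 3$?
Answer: $- \frac{211}{9} \approx -23.444$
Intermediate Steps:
$E{\left(h,p \right)} = \frac{3}{7} - \frac{h}{7}$ ($E{\left(h,p \right)} = \frac{3 - h}{7} = \frac{3}{7} - \frac{h}{7}$)
$P = -3$
$n{\left(O,B \right)} = \frac{-3 + B}{- \frac{1}{4} + O}$ ($n{\left(O,B \right)} = \frac{B - 3}{O + \frac{1}{-4}} = \frac{-3 + B}{O - \frac{1}{4}} = \frac{-3 + B}{- \frac{1}{4} + O}$)
$5 + n{\left(-2,E{\left(-4,2 \right)} \right)} \left(-32\right) = 5 + \frac{4 \left(-3 + \left(\frac{3}{7} - - \frac{4}{7}\right)\right)}{-1 + 4 \left(-2\right)} \left(-32\right) = 5 + \frac{4 \left(-3 + \left(\frac{3}{7} + \frac{4}{7}\right)\right)}{-1 - 8} \left(-32\right) = 5 + \frac{4 \left(-3 + 1\right)}{-9} \left(-32\right) = 5 + 4 \left(- \frac{1}{9}\right) \left(-2\right) \left(-32\right) = 5 + \frac{8}{9} \left(-32\right) = 5 - \frac{256}{9} = - \frac{211}{9}$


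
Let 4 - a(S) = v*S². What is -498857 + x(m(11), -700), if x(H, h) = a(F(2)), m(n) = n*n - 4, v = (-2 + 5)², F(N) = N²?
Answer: -498997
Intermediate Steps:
v = 9 (v = 3² = 9)
m(n) = -4 + n² (m(n) = n² - 4 = -4 + n²)
a(S) = 4 - 9*S²
x(H, h) = -140 (x(H, h) = 4 - 9*(2²)² = 4 - 9*4² = 4 - 9*16 = 4 - 144 = -140)
-498857 + x(m(11), -700) = -498857 - 140 = -498997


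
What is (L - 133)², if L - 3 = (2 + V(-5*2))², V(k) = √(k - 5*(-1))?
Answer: 17081 - 1048*I*√5 ≈ 17081.0 - 2343.4*I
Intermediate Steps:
V(k) = √(5 + k) (V(k) = √(k + 5) = √(5 + k))
L = 3 + (2 + I*√5)² (L = 3 + (2 + √(5 - 5*2))² = 3 + (2 + √(5 - 10))² = 3 + (2 + √(-5))² = 3 + (2 + I*√5)² ≈ 2.0 + 8.9443*I)
(L - 133)² = ((2 + 4*I*√5) - 133)² = (-131 + 4*I*√5)²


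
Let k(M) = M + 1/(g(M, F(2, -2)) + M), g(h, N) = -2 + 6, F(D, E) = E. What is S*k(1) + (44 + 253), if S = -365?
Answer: -141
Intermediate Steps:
g(h, N) = 4
k(M) = M + 1/(4 + M)
S*k(1) + (44 + 253) = -365*(1 + 1² + 4*1)/(4 + 1) + (44 + 253) = -365*(1 + 1 + 4)/5 + 297 = -73*6 + 297 = -365*6/5 + 297 = -438 + 297 = -141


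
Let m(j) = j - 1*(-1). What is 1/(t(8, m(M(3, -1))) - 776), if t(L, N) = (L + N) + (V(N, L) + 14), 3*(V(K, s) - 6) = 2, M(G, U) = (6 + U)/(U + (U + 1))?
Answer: -3/2254 ≈ -0.0013310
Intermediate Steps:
M(G, U) = (6 + U)/(1 + 2*U) (M(G, U) = (6 + U)/(U + (1 + U)) = (6 + U)/(1 + 2*U))
V(K, s) = 20/3 (V(K, s) = 6 + (⅓)*2 = 6 + ⅔ = 20/3)
m(j) = 1 + j (m(j) = j + 1 = 1 + j)
t(L, N) = 62/3 + L + N (t(L, N) = (L + N) + (20/3 + 14) = (L + N) + 62/3 = 62/3 + L + N)
1/(t(8, m(M(3, -1))) - 776) = 1/((62/3 + 8 + (1 + (6 - 1)/(1 + 2*(-1)))) - 776) = 1/((62/3 + 8 + (1 + 5/(1 - 2))) - 776) = 1/((62/3 + 8 + (1 + 5/(-1))) - 776) = 1/((62/3 + 8 + (1 - 1*5)) - 776) = 1/((62/3 + 8 + (1 - 5)) - 776) = 1/((62/3 + 8 - 4) - 776) = 1/(74/3 - 776) = 1/(-2254/3) = -3/2254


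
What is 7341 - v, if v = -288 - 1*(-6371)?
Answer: 1258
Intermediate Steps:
v = 6083 (v = -288 + 6371 = 6083)
7341 - v = 7341 - 1*6083 = 7341 - 6083 = 1258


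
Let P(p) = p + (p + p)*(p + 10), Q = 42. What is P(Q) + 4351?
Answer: 8761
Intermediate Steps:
P(p) = p + 2*p*(10 + p) (P(p) = p + (2*p)*(10 + p) = p + 2*p*(10 + p))
P(Q) + 4351 = 42*(21 + 2*42) + 4351 = 42*(21 + 84) + 4351 = 42*105 + 4351 = 4410 + 4351 = 8761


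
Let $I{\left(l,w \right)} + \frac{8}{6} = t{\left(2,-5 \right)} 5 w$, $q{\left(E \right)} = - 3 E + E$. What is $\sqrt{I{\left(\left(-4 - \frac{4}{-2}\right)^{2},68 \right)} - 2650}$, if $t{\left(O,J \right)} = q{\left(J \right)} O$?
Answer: $\frac{7 \sqrt{762}}{3} \approx 64.41$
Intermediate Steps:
$q{\left(E \right)} = - 2 E$
$t{\left(O,J \right)} = - 2 J O$
$I{\left(l,w \right)} = - \frac{4}{3} + 100 w$ ($I{\left(l,w \right)} = - \frac{4}{3} + \left(-2\right) \left(-5\right) 2 \cdot 5 w = - \frac{4}{3} + 20 \cdot 5 w = - \frac{4}{3} + 100 w$)
$\sqrt{I{\left(\left(-4 - \frac{4}{-2}\right)^{2},68 \right)} - 2650} = \sqrt{\left(- \frac{4}{3} + 100 \cdot 68\right) - 2650} = \sqrt{\left(- \frac{4}{3} + 6800\right) - 2650} = \sqrt{\frac{20396}{3} - 2650} = \sqrt{\frac{12446}{3}} = \frac{7 \sqrt{762}}{3}$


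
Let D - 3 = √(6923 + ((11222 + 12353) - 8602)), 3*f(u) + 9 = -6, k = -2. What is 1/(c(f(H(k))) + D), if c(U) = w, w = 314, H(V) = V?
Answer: 317/78593 - 2*√5474/78593 ≈ 0.0021507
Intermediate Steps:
f(u) = -5 (f(u) = -3 + (⅓)*(-6) = -3 - 2 = -5)
D = 3 + 2*√5474 (D = 3 + √(6923 + ((11222 + 12353) - 8602)) = 3 + √(6923 + (23575 - 8602)) = 3 + √(6923 + 14973) = 3 + √21896 = 3 + 2*√5474 ≈ 150.97)
c(U) = 314
1/(c(f(H(k))) + D) = 1/(314 + (3 + 2*√5474)) = 1/(317 + 2*√5474)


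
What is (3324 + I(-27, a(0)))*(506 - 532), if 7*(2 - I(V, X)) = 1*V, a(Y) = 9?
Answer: -606034/7 ≈ -86576.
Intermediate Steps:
I(V, X) = 2 - V/7
(3324 + I(-27, a(0)))*(506 - 532) = (3324 + (2 - ⅐*(-27)))*(506 - 532) = (3324 + (2 + 27/7))*(-26) = (3324 + 41/7)*(-26) = (23309/7)*(-26) = -606034/7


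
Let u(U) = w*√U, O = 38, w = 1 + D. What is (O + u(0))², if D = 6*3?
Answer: 1444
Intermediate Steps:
D = 18
w = 19 (w = 1 + 18 = 19)
u(U) = 19*√U
(O + u(0))² = (38 + 19*√0)² = (38 + 19*0)² = (38 + 0)² = 38² = 1444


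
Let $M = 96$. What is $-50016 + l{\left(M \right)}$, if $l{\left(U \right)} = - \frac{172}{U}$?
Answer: $- \frac{1200427}{24} \approx -50018.0$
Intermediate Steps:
$-50016 + l{\left(M \right)} = -50016 - \frac{172}{96} = -50016 - \frac{43}{24} = - \frac{1200427}{24}$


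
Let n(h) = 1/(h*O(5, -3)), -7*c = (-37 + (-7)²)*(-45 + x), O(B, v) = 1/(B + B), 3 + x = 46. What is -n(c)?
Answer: -35/12 ≈ -2.9167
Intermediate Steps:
x = 43 (x = -3 + 46 = 43)
O(B, v) = 1/(2*B)
c = 24/7 (c = -(-37 + (-7)²)*(-45 + 43)/7 = -(-37 + 49)*(-2)/7 = -12*(-2)/7 = -⅐*(-24) = 24/7 ≈ 3.4286)
n(h) = 10/h (n(h) = 1/(h*((½)/5)) = 1/(h*((½)*(⅕))) = 1/(h*(⅒)) = 1/(h/10) = 10/h)
-n(c) = -10/24/7 = -10*7/24 = -1*35/12 = -35/12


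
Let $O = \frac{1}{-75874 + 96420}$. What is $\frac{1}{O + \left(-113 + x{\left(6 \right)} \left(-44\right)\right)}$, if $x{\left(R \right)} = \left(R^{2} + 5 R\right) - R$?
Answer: $- \frac{20546}{56563137} \approx -0.00036324$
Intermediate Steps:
$x{\left(R \right)} = R^{2} + 4 R$
$O = \frac{1}{20546} \approx 4.8671 \cdot 10^{-5}$
$\frac{1}{O + \left(-113 + x{\left(6 \right)} \left(-44\right)\right)} = \frac{1}{\frac{1}{20546} + \left(-113 + 6 \left(4 + 6\right) \left(-44\right)\right)} = \frac{1}{\frac{1}{20546} + \left(-113 + 6 \cdot 10 \left(-44\right)\right)} = \frac{1}{\frac{1}{20546} + \left(-113 + 60 \left(-44\right)\right)} = \frac{1}{\frac{1}{20546} - 2753} = \frac{1}{- \frac{56563137}{20546}} = - \frac{20546}{56563137}$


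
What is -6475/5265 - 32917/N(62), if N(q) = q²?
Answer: -39639581/4047732 ≈ -9.7930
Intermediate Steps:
-6475/5265 - 32917/N(62) = -6475/5265 - 32917/(62²) = -6475*1/5265 - 32917/3844 = -1295/1053 - 32917*1/3844 = -1295/1053 - 32917/3844 = -39639581/4047732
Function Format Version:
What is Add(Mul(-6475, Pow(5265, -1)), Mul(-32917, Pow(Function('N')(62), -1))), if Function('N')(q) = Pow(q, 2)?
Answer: Rational(-39639581, 4047732) ≈ -9.7930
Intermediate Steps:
Add(Mul(-6475, Pow(5265, -1)), Mul(-32917, Pow(Function('N')(62), -1))) = Add(Mul(-6475, Pow(5265, -1)), Mul(-32917, Pow(Pow(62, 2), -1))) = Add(Mul(-6475, Rational(1, 5265)), Mul(-32917, Pow(3844, -1))) = Add(Rational(-1295, 1053), Mul(-32917, Rational(1, 3844))) = Add(Rational(-1295, 1053), Rational(-32917, 3844)) = Rational(-39639581, 4047732)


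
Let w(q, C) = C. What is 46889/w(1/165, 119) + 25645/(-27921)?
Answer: 1306136014/3322599 ≈ 393.11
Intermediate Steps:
46889/w(1/165, 119) + 25645/(-27921) = 46889/119 + 25645/(-27921) = 46889*(1/119) + 25645*(-1/27921) = 46889/119 - 25645/27921 = 1306136014/3322599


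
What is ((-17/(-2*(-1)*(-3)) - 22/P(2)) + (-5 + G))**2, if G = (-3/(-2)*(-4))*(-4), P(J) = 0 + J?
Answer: 4225/36 ≈ 117.36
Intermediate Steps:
P(J) = J
G = 24 (G = (-3*(-1/2)*(-4))*(-4) = ((3/2)*(-4))*(-4) = -6*(-4) = 24)
((-17/(-2*(-1)*(-3)) - 22/P(2)) + (-5 + G))**2 = ((-17/(-2*(-1)*(-3)) - 22/2) + (-5 + 24))**2 = ((-17/(2*(-3)) - 22*1/2) + 19)**2 = ((-17/(-6) - 11) + 19)**2 = ((-17*(-1/6) - 11) + 19)**2 = ((17/6 - 11) + 19)**2 = (-49/6 + 19)**2 = (65/6)**2 = 4225/36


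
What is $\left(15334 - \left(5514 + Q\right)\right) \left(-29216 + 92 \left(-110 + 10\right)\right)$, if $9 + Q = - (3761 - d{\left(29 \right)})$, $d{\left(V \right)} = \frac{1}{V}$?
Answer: $- \frac{15140091344}{29} \approx -5.2207 \cdot 10^{8}$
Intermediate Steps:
$Q = - \frac{109329}{29}$ ($Q = -9 - \left(3761 - \frac{1}{29}\right) = -9 - \frac{109068}{29} = - \frac{109329}{29} \approx -3770.0$)
$\left(15334 - \left(5514 + Q\right)\right) \left(-29216 + 92 \left(-110 + 10\right)\right) = \left(15334 + \left(\left(\left(-50 + 40 \left(-20\right)\right) - - \frac{109329}{29}\right) - 4664\right)\right) \left(-29216 + 92 \left(-110 + 10\right)\right) = \left(15334 + \left(\left(\left(-50 - 800\right) + \frac{109329}{29}\right) - 4664\right)\right) \left(-29216 + 92 \left(-100\right)\right) = \left(15334 + \left(\left(-850 + \frac{109329}{29}\right) - 4664\right)\right) \left(-29216 - 9200\right) = \left(15334 + \left(\frac{84679}{29} - 4664\right)\right) \left(-38416\right) = \left(15334 - \frac{50577}{29}\right) \left(-38416\right) = \frac{394109}{29} \left(-38416\right) = - \frac{15140091344}{29}$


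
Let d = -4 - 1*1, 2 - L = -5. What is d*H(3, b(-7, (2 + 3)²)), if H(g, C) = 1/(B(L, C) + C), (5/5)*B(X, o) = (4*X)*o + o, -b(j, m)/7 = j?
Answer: -1/294 ≈ -0.0034014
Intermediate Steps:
b(j, m) = -7*j
L = 7 (L = 2 - 1*(-5) = 2 + 5 = 7)
B(X, o) = o + 4*X*o (B(X, o) = (4*X)*o + o = 4*X*o + o = o + 4*X*o)
H(g, C) = 1/(30*C) (H(g, C) = 1/(C*(1 + 4*7) + C) = 1/(C*(1 + 28) + C) = 1/(C*29 + C) = 1/(29*C + C) = 1/(30*C))
d = -5 (d = -4 - 1 = -5)
d*H(3, b(-7, (2 + 3)²)) = -1/(6*((-7*(-7)))) = -1/(6*49) = -5*1/1470 = -1/294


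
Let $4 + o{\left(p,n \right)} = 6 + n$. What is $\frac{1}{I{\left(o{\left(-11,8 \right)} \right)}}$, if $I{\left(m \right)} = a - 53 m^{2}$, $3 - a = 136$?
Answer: $- \frac{1}{5433} \approx -0.00018406$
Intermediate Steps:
$a = -133$ ($a = 3 - 136 = -133$)
$o{\left(p,n \right)} = 2 + n$ ($o{\left(p,n \right)} = -4 + \left(6 + n\right) = 2 + n$)
$I{\left(m \right)} = -133 - 53 m^{2}$
$\frac{1}{I{\left(o{\left(-11,8 \right)} \right)}} = \frac{1}{-133 - 53 \left(2 + 8\right)^{2}} = \frac{1}{-133 - 53 \cdot 10^{2}} = \frac{1}{-133 - 5300} = \frac{1}{-5433} = - \frac{1}{5433}$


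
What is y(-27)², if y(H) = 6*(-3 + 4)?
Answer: 36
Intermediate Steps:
y(H) = 6 (y(H) = 6*1 = 6)
y(-27)² = 6² = 36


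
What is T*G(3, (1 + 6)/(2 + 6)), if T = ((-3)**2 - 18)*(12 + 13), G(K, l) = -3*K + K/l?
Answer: 8775/7 ≈ 1253.6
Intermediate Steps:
T = -225 (T = (9 - 18)*25 = -9*25 = -225)
T*G(3, (1 + 6)/(2 + 6)) = -225*(-3*3 + 3/(((1 + 6)/(2 + 6)))) = -225*(-9 + 3/((7/8))) = -225*(-9 + 3/((7*(1/8)))) = -225*(-9 + 3/(7/8)) = -225*(-9 + 3*(8/7)) = -225*(-9 + 24/7) = -225*(-39/7) = 8775/7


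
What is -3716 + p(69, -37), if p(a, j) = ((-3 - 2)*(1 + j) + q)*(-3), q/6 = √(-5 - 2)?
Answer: -4256 - 18*I*√7 ≈ -4256.0 - 47.624*I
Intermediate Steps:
q = 6*I*√7 (q = 6*√(-5 - 2) = 6*√(-7) = 6*(I*√7) = 6*I*√7 ≈ 15.875*I)
p(a, j) = 15 + 15*j - 18*I*√7 (p(a, j) = ((-3 - 2)*(1 + j) + 6*I*√7)*(-3) = (-5*(1 + j) + 6*I*√7)*(-3) = ((-5 - 5*j) + 6*I*√7)*(-3) = (-5 - 5*j + 6*I*√7)*(-3) = 15 + 15*j - 18*I*√7)
-3716 + p(69, -37) = -3716 + (15 + 15*(-37) - 18*I*√7) = -3716 + (15 - 555 - 18*I*√7) = -3716 + (-540 - 18*I*√7) = -4256 - 18*I*√7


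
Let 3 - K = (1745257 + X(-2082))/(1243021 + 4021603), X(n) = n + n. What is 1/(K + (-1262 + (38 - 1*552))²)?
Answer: 5264624/16605564722603 ≈ 3.1704e-7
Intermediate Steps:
X(n) = 2*n
K = 14052779/5264624 (K = 3 - (1745257 + 2*(-2082))/(1243021 + 4021603) = 3 - (1745257 - 4164)/5264624 = 3 - 1741093/5264624 = 14052779/5264624 ≈ 2.6693)
1/(K + (-1262 + (38 - 1*552))²) = 1/(14052779/5264624 + (-1262 + (38 - 1*552))²) = 1/(14052779/5264624 + (-1262 + (38 - 552))²) = 1/(14052779/5264624 + (-1262 - 514)²) = 1/(14052779/5264624 + (-1776)²) = 1/(14052779/5264624 + 3154176) = 1/(16605564722603/5264624) = 5264624/16605564722603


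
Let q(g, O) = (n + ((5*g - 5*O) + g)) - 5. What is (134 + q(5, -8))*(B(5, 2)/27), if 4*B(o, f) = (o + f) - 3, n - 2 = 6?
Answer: 23/3 ≈ 7.6667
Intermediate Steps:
n = 8 (n = 2 + 6 = 8)
B(o, f) = -¾ + f/4 + o/4 (B(o, f) = ((o + f) - 3)/4 = ((f + o) - 3)/4 = (-3 + f + o)/4 = -¾ + f/4 + o/4)
q(g, O) = 3 - 5*O + 6*g (q(g, O) = (8 + ((5*g - 5*O) + g)) - 5 = (8 + ((-5*O + 5*g) + g)) - 5 = (8 + (-5*O + 6*g)) - 5 = (8 - 5*O + 6*g) - 5 = 3 - 5*O + 6*g)
(134 + q(5, -8))*(B(5, 2)/27) = (134 + (3 - 5*(-8) + 6*5))*((-¾ + (¼)*2 + (¼)*5)/27) = (134 + (3 + 40 + 30))*((-¾ + ½ + 5/4)*(1/27)) = (134 + 73)*(1*(1/27)) = 207*(1/27) = 23/3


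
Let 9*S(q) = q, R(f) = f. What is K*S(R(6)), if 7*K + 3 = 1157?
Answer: 2308/21 ≈ 109.90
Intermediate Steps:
S(q) = q/9
K = 1154/7 (K = -3/7 + (⅐)*1157 = -3/7 + 1157/7 = 1154/7 ≈ 164.86)
K*S(R(6)) = 1154*((⅑)*6)/7 = (1154/7)*(⅔) = 2308/21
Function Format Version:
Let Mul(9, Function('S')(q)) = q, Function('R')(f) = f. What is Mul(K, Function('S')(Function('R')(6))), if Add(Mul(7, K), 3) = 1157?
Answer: Rational(2308, 21) ≈ 109.90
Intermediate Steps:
Function('S')(q) = Mul(Rational(1, 9), q)
K = Rational(1154, 7) (K = Add(Rational(-3, 7), Mul(Rational(1, 7), 1157)) = Add(Rational(-3, 7), Rational(1157, 7)) = Rational(1154, 7) ≈ 164.86)
Mul(K, Function('S')(Function('R')(6))) = Mul(Rational(1154, 7), Mul(Rational(1, 9), 6)) = Mul(Rational(1154, 7), Rational(2, 3)) = Rational(2308, 21)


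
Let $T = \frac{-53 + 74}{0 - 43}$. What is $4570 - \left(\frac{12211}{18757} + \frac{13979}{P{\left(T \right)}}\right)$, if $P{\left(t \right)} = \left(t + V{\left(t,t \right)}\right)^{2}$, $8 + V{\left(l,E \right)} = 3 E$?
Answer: $\frac{15215386809889}{3435982288} \approx 4428.3$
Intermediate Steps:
$V{\left(l,E \right)} = -8 + 3 E$
$T = - \frac{21}{43}$ ($T = \frac{21}{-43} = 21 \left(- \frac{1}{43}\right) = - \frac{21}{43} \approx -0.48837$)
$P{\left(t \right)} = \left(-8 + 4 t\right)^{2}$ ($P{\left(t \right)} = \left(t + \left(-8 + 3 t\right)\right)^{2} = \left(-8 + 4 t\right)^{2}$)
$4570 - \left(\frac{12211}{18757} + \frac{13979}{P{\left(T \right)}}\right) = 4570 - \left(\frac{12211}{18757} + 13979 \frac{1}{16 \left(-2 - \frac{21}{43}\right)^{2}}\right) = 4570 - \left(\frac{12211}{18757} + \frac{13979}{16 \left(- \frac{107}{43}\right)^{2}}\right) = 4570 - \left(\frac{12211}{18757} + \frac{13979}{16 \cdot \frac{11449}{1849}}\right) = 4570 - \left(\frac{12211}{18757} + \frac{13979}{\frac{183184}{1849}}\right) = 4570 - \frac{487052246271}{3435982288} = \frac{15215386809889}{3435982288}$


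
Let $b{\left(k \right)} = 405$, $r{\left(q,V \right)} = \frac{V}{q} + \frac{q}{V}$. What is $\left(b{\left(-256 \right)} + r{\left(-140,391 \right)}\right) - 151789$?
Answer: $- \frac{8286932641}{54740} \approx -1.5139 \cdot 10^{5}$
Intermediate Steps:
$\left(b{\left(-256 \right)} + r{\left(-140,391 \right)}\right) - 151789 = \left(405 + \left(\frac{391}{-140} - \frac{140}{391}\right)\right) - 151789 = \left(405 + \left(391 \left(- \frac{1}{140}\right) - \frac{140}{391}\right)\right) - 151789 = \left(405 - \frac{172481}{54740}\right) - 151789 = \frac{21997219}{54740} - 151789 = - \frac{8286932641}{54740}$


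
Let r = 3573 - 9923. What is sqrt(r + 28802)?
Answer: 2*sqrt(5613) ≈ 149.84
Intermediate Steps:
r = -6350
sqrt(r + 28802) = sqrt(-6350 + 28802) = sqrt(22452) = 2*sqrt(5613)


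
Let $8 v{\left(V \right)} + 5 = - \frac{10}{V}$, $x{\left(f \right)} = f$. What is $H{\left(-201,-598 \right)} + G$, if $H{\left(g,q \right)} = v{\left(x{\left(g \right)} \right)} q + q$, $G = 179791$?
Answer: $\frac{144368677}{804} \approx 1.7956 \cdot 10^{5}$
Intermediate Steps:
$v{\left(V \right)} = - \frac{5}{8} - \frac{5}{4 V}$ ($v{\left(V \right)} = - \frac{5}{8} + \frac{\left(-10\right) \frac{1}{V}}{8} = - \frac{5}{8} - \frac{5}{4 V}$)
$H{\left(g,q \right)} = q + \frac{5 q \left(-2 - g\right)}{8 g}$ ($H{\left(g,q \right)} = \frac{5 \left(-2 - g\right)}{8 g} q + q = \frac{5 q \left(-2 - g\right)}{8 g} + q = q + \frac{5 q \left(-2 - g\right)}{8 g}$)
$H{\left(-201,-598 \right)} + G = \frac{1}{8} \left(-598\right) \frac{1}{-201} \left(-10 + 3 \left(-201\right)\right) + 179791 = \frac{1}{8} \left(-598\right) \left(- \frac{1}{201}\right) \left(-10 - 603\right) + 179791 = \frac{1}{8} \left(-598\right) \left(- \frac{1}{201}\right) \left(-613\right) + 179791 = - \frac{183287}{804} + 179791 = \frac{144368677}{804}$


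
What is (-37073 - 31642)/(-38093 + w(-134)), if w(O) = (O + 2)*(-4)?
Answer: 13743/7513 ≈ 1.8292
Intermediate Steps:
w(O) = -8 - 4*O (w(O) = (2 + O)*(-4) = -8 - 4*O)
(-37073 - 31642)/(-38093 + w(-134)) = (-37073 - 31642)/(-38093 + (-8 - 4*(-134))) = -68715/(-38093 + (-8 + 536)) = -68715/(-38093 + 528) = -68715/(-37565) = -68715*(-1/37565) = 13743/7513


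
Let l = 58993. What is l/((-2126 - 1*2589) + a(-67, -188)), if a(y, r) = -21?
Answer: -58993/4736 ≈ -12.456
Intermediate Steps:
l/((-2126 - 1*2589) + a(-67, -188)) = 58993/((-2126 - 1*2589) - 21) = 58993/((-2126 - 2589) - 21) = 58993/(-4715 - 21) = 58993/(-4736) = 58993*(-1/4736) = -58993/4736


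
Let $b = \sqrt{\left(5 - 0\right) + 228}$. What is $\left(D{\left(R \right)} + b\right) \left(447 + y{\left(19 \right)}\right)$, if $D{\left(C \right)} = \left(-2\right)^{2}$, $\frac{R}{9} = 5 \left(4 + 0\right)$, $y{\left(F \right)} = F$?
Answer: $1864 + 466 \sqrt{233} \approx 8977.2$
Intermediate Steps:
$R = 180$ ($R = 9 \cdot 5 \left(4 + 0\right) = 9 \cdot 5 \cdot 4 = 9 \cdot 20 = 180$)
$D{\left(C \right)} = 4$
$b = \sqrt{233}$ ($b = \sqrt{\left(5 + 0\right) + 228} = \sqrt{5 + 228} = \sqrt{233} \approx 15.264$)
$\left(D{\left(R \right)} + b\right) \left(447 + y{\left(19 \right)}\right) = \left(4 + \sqrt{233}\right) \left(447 + 19\right) = \left(4 + \sqrt{233}\right) 466 = 1864 + 466 \sqrt{233}$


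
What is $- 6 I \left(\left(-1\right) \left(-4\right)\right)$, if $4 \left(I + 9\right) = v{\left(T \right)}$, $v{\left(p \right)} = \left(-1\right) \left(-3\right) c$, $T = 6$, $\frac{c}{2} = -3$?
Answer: $324$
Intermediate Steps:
$c = -6$ ($c = 2 \left(-3\right) = -6$)
$v{\left(p \right)} = -18$ ($v{\left(p \right)} = \left(-1\right) \left(-3\right) \left(-6\right) = 3 \left(-6\right) = -18$)
$I = - \frac{27}{2}$ ($I = -9 + \frac{1}{4} \left(-18\right) = -9 - \frac{9}{2} = - \frac{27}{2} \approx -13.5$)
$- 6 I \left(\left(-1\right) \left(-4\right)\right) = \left(-6\right) \left(- \frac{27}{2}\right) \left(\left(-1\right) \left(-4\right)\right) = 81 \cdot 4 = 324$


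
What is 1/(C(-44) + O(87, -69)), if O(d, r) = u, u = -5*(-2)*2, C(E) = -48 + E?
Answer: -1/72 ≈ -0.013889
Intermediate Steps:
u = 20 (u = 10*2 = 20)
O(d, r) = 20
1/(C(-44) + O(87, -69)) = 1/((-48 - 44) + 20) = 1/(-92 + 20) = 1/(-72) = -1/72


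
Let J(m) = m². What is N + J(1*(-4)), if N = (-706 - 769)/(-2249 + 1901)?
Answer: 7043/348 ≈ 20.238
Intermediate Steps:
N = 1475/348 (N = -1475/(-348) = -1475*(-1/348) = 1475/348 ≈ 4.2385)
N + J(1*(-4)) = 1475/348 + (1*(-4))² = 1475/348 + (-4)² = 1475/348 + 16 = 7043/348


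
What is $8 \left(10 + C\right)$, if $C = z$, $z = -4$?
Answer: $48$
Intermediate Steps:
$C = -4$
$8 \left(10 + C\right) = 8 \left(10 - 4\right) = 8 \cdot 6 = 48$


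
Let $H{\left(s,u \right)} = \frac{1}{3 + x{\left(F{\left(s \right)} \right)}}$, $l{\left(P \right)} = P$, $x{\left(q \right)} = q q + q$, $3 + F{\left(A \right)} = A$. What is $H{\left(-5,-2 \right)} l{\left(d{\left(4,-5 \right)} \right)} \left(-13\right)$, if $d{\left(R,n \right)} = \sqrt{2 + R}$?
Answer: $- \frac{13 \sqrt{6}}{59} \approx -0.53972$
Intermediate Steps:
$F{\left(A \right)} = -3 + A$
$x{\left(q \right)} = q + q^{2}$ ($x{\left(q \right)} = q^{2} + q = q + q^{2}$)
$H{\left(s,u \right)} = \frac{1}{3 + \left(-3 + s\right) \left(-2 + s\right)}$ ($H{\left(s,u \right)} = \frac{1}{3 + \left(-3 + s\right) \left(1 + \left(-3 + s\right)\right)} = \frac{1}{3 + \left(-3 + s\right) \left(-2 + s\right)}$)
$H{\left(-5,-2 \right)} l{\left(d{\left(4,-5 \right)} \right)} \left(-13\right) = \frac{\sqrt{2 + 4}}{3 + \left(-3 - 5\right) \left(-2 - 5\right)} \left(-13\right) = \frac{\sqrt{6}}{3 - -56} \left(-13\right) = \frac{\sqrt{6}}{3 + 56} \left(-13\right) = \frac{\sqrt{6}}{59} \left(-13\right) = - \frac{13 \sqrt{6}}{59}$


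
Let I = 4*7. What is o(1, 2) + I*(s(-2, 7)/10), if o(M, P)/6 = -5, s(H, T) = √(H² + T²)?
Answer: -30 + 14*√53/5 ≈ -9.6157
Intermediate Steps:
I = 28
o(M, P) = -30 (o(M, P) = 6*(-5) = -30)
o(1, 2) + I*(s(-2, 7)/10) = -30 + 28*(√((-2)² + 7²)/10) = -30 + 28*(√(4 + 49)*(⅒)) = -30 + 28*(√53*(⅒)) = -30 + 28*(√53/10) = -30 + 14*√53/5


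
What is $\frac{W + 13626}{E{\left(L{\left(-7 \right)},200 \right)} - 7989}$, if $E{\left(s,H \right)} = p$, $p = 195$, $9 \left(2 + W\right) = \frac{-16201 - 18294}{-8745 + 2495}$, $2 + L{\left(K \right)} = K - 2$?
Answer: $- \frac{153276899}{87682500} \approx -1.7481$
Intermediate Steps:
$L{\left(K \right)} = -4 + K$ ($L{\left(K \right)} = -2 + \left(K - 2\right) = -2 + \left(-2 + K\right) = -4 + K$)
$W = - \frac{15601}{11250}$ ($W = -2 + \frac{\left(-16201 - 18294\right) \frac{1}{-8745 + 2495}}{9} = -2 + \frac{\left(-34495\right) \frac{1}{-6250}}{9} = -2 + \frac{\left(-34495\right) \left(- \frac{1}{6250}\right)}{9} = -2 + \frac{1}{9} \cdot \frac{6899}{1250} = -2 + \frac{6899}{11250} = - \frac{15601}{11250} \approx -1.3868$)
$E{\left(s,H \right)} = 195$
$\frac{W + 13626}{E{\left(L{\left(-7 \right)},200 \right)} - 7989} = \frac{- \frac{15601}{11250} + 13626}{195 - 7989} = \frac{153276899}{11250 \left(-7794\right)} = \frac{153276899}{11250} \left(- \frac{1}{7794}\right) = - \frac{153276899}{87682500}$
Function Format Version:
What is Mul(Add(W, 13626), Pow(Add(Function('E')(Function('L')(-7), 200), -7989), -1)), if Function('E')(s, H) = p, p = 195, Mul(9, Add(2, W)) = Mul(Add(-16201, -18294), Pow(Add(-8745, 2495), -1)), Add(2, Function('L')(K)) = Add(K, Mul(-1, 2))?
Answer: Rational(-153276899, 87682500) ≈ -1.7481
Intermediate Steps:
Function('L')(K) = Add(-4, K) (Function('L')(K) = Add(-2, Add(K, Mul(-1, 2))) = Add(-2, Add(K, -2)) = Add(-2, Add(-2, K)) = Add(-4, K))
W = Rational(-15601, 11250) (W = Add(-2, Mul(Rational(1, 9), Mul(Add(-16201, -18294), Pow(Add(-8745, 2495), -1)))) = Add(-2, Mul(Rational(1, 9), Mul(-34495, Pow(-6250, -1)))) = Add(-2, Mul(Rational(1, 9), Mul(-34495, Rational(-1, 6250)))) = Add(-2, Mul(Rational(1, 9), Rational(6899, 1250))) = Add(-2, Rational(6899, 11250)) = Rational(-15601, 11250) ≈ -1.3868)
Function('E')(s, H) = 195
Mul(Add(W, 13626), Pow(Add(Function('E')(Function('L')(-7), 200), -7989), -1)) = Mul(Add(Rational(-15601, 11250), 13626), Pow(Add(195, -7989), -1)) = Mul(Rational(153276899, 11250), Pow(-7794, -1)) = Mul(Rational(153276899, 11250), Rational(-1, 7794)) = Rational(-153276899, 87682500)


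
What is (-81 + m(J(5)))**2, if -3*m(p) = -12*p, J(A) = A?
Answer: 3721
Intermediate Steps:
m(p) = 4*p (m(p) = -(-4)*p = 4*p)
(-81 + m(J(5)))**2 = (-81 + 4*5)**2 = (-81 + 20)**2 = (-61)**2 = 3721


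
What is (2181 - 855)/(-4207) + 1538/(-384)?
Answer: -3489775/807744 ≈ -4.3204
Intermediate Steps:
(2181 - 855)/(-4207) + 1538/(-384) = 1326*(-1/4207) + 1538*(-1/384) = -1326/4207 - 769/192 = -3489775/807744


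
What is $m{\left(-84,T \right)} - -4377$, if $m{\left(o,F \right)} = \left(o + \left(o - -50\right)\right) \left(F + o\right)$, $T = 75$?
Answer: $5439$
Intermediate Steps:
$m{\left(o,F \right)} = \left(50 + 2 o\right) \left(F + o\right)$ ($m{\left(o,F \right)} = \left(o + \left(o + 50\right)\right) \left(F + o\right) = \left(o + \left(50 + o\right)\right) \left(F + o\right) = \left(50 + 2 o\right) \left(F + o\right)$)
$m{\left(-84,T \right)} - -4377 = \left(2 \left(-84\right)^{2} + 50 \cdot 75 + 50 \left(-84\right) + 2 \cdot 75 \left(-84\right)\right) - -4377 = \left(2 \cdot 7056 + 3750 - 4200 - 12600\right) + 4377 = \left(14112 + 3750 - 4200 - 12600\right) + 4377 = 1062 + 4377 = 5439$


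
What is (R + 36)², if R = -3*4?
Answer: 576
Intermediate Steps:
R = -12
(R + 36)² = (-12 + 36)² = 24² = 576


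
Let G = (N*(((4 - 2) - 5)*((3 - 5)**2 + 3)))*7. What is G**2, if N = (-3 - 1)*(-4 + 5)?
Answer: 345744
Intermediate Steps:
N = -4 (N = -4*1 = -4)
G = 588 (G = -4*((4 - 2) - 5)*((3 - 5)**2 + 3)*7 = -4*(2 - 5)*((-2)**2 + 3)*7 = -(-12)*(4 + 3)*7 = -(-12)*7*7 = -4*(-21)*7 = 84*7 = 588)
G**2 = 588**2 = 345744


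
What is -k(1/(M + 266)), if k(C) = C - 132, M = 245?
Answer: 67451/511 ≈ 132.00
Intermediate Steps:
k(C) = -132 + C
-k(1/(M + 266)) = -(-132 + 1/(245 + 266)) = -(-132 + 1/511) = -1*(-67451/511) = 67451/511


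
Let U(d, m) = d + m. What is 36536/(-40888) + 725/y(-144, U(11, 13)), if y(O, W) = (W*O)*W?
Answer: -382510723/423926784 ≈ -0.90230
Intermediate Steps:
y(O, W) = O*W² (y(O, W) = (O*W)*W = O*W²)
36536/(-40888) + 725/y(-144, U(11, 13)) = 36536/(-40888) + 725/((-144*(11 + 13)²)) = 36536*(-1/40888) + 725/((-144*24²)) = -4567/5111 + 725/((-144*576)) = -4567/5111 + 725/(-82944) = -4567/5111 + 725*(-1/82944) = -4567/5111 - 725/82944 = -382510723/423926784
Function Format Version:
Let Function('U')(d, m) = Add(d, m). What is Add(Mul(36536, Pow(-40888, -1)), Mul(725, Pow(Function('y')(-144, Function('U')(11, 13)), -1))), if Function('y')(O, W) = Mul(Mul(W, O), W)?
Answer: Rational(-382510723, 423926784) ≈ -0.90230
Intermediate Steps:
Function('y')(O, W) = Mul(O, Pow(W, 2)) (Function('y')(O, W) = Mul(Mul(O, W), W) = Mul(O, Pow(W, 2)))
Add(Mul(36536, Pow(-40888, -1)), Mul(725, Pow(Function('y')(-144, Function('U')(11, 13)), -1))) = Add(Mul(36536, Pow(-40888, -1)), Mul(725, Pow(Mul(-144, Pow(Add(11, 13), 2)), -1))) = Add(Mul(36536, Rational(-1, 40888)), Mul(725, Pow(Mul(-144, Pow(24, 2)), -1))) = Add(Rational(-4567, 5111), Mul(725, Pow(Mul(-144, 576), -1))) = Add(Rational(-4567, 5111), Mul(725, Pow(-82944, -1))) = Add(Rational(-4567, 5111), Mul(725, Rational(-1, 82944))) = Add(Rational(-4567, 5111), Rational(-725, 82944)) = Rational(-382510723, 423926784)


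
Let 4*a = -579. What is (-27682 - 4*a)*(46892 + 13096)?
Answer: -1625854764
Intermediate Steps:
a = -579/4 (a = (¼)*(-579) = -579/4 ≈ -144.75)
(-27682 - 4*a)*(46892 + 13096) = (-27682 - 4*(-579/4))*(46892 + 13096) = (-27682 + 579)*59988 = -27103*59988 = -1625854764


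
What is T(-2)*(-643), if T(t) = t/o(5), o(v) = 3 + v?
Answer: 643/4 ≈ 160.75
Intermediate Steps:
T(t) = t/8 (T(t) = t/(3 + 5) = t/8)
T(-2)*(-643) = ((⅛)*(-2))*(-643) = -¼*(-643) = 643/4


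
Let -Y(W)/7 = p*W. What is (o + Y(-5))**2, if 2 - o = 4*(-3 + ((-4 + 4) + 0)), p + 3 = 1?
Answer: 3136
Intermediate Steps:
p = -2 (p = -3 + 1 = -2)
Y(W) = 14*W (Y(W) = -(-14)*W = 14*W)
o = 14 (o = 2 - 4*(-3 + ((-4 + 4) + 0)) = 2 - 4*(-3 + (0 + 0)) = 2 - 4*(-3 + 0) = 2 - 4*(-3) = 2 - 1*(-12) = 2 + 12 = 14)
(o + Y(-5))**2 = (14 + 14*(-5))**2 = (14 - 70)**2 = (-56)**2 = 3136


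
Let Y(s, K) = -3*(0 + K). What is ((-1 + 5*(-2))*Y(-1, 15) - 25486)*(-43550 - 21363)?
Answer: 1622240783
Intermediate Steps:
Y(s, K) = -3*K
((-1 + 5*(-2))*Y(-1, 15) - 25486)*(-43550 - 21363) = ((-1 + 5*(-2))*(-3*15) - 25486)*(-43550 - 21363) = ((-1 - 10)*(-45) - 25486)*(-64913) = (-11*(-45) - 25486)*(-64913) = (495 - 25486)*(-64913) = -24991*(-64913) = 1622240783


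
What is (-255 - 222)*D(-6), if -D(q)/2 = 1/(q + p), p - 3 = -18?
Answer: -318/7 ≈ -45.429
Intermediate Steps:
p = -15 (p = 3 - 18 = -15)
D(q) = -2/(-15 + q) (D(q) = -2/(q - 15) = -2/(-15 + q))
(-255 - 222)*D(-6) = (-255 - 222)*(-2/(-15 - 6)) = -(-954)/(-21) = -(-954)*(-1)/21 = -477*2/21 = -318/7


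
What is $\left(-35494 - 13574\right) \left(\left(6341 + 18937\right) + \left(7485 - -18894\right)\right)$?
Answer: $-2534705676$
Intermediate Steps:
$\left(-35494 - 13574\right) \left(\left(6341 + 18937\right) + \left(7485 - -18894\right)\right) = - 49068 \left(25278 + \left(7485 + 18894\right)\right) = - 49068 \left(25278 + 26379\right) = \left(-49068\right) 51657 = -2534705676$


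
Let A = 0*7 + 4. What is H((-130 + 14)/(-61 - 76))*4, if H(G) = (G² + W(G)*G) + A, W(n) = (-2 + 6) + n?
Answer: 662224/18769 ≈ 35.283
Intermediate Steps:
W(n) = 4 + n
A = 4 (A = 0 + 4 = 4)
H(G) = 4 + G² + G*(4 + G) (H(G) = (G² + (4 + G)*G) + 4 = (G² + G*(4 + G)) + 4 = 4 + G² + G*(4 + G))
H((-130 + 14)/(-61 - 76))*4 = (4 + ((-130 + 14)/(-61 - 76))² + ((-130 + 14)/(-61 - 76))*(4 + (-130 + 14)/(-61 - 76)))*4 = (4 + (-116/(-137))² + (-116/(-137))*(4 - 116/(-137)))*4 = (4 + (-116*(-1/137))² + (-116*(-1/137))*(4 - 116*(-1/137)))*4 = (4 + (116/137)² + 116*(4 + 116/137)/137)*4 = (4 + 13456/18769 + (116/137)*(664/137))*4 = (4 + 13456/18769 + 77024/18769)*4 = (165556/18769)*4 = 662224/18769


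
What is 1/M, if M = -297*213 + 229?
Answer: -1/63032 ≈ -1.5865e-5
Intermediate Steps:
M = -63032 (M = -63261 + 229 = -63032)
1/M = 1/(-63032) = -1/63032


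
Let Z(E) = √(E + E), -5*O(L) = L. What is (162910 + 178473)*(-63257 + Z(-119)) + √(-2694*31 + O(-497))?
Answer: -21594864431 + 341383*I*√238 + I*√2085365/5 ≈ -2.1595e+10 + 5.2669e+6*I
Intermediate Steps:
O(L) = -L/5
Z(E) = √2*√E (Z(E) = √(2*E) = √2*√E)
(162910 + 178473)*(-63257 + Z(-119)) + √(-2694*31 + O(-497)) = (162910 + 178473)*(-63257 + √2*√(-119)) + √(-2694*31 - ⅕*(-497)) = 341383*(-63257 + √2*(I*√119)) + √(-83514 + 497/5) = 341383*(-63257 + I*√238) + √(-417073/5) = (-21594864431 + 341383*I*√238) + I*√2085365/5 = -21594864431 + 341383*I*√238 + I*√2085365/5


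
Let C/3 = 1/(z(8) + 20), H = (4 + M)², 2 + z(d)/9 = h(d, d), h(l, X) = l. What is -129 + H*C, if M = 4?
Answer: -4677/37 ≈ -126.41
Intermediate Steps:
z(d) = -18 + 9*d
H = 64 (H = (4 + 4)² = 8² = 64)
C = 3/74 (C = 3/((-18 + 9*8) + 20) = 3/((-18 + 72) + 20) = 3/(54 + 20) = 3/74 ≈ 0.040541)
-129 + H*C = -129 + 64*(3/74) = -129 + 96/37 = -4677/37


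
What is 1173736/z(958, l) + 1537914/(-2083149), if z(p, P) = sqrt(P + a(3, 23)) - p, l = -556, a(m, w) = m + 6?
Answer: -781262148357122/637659547113 - 1173736*I*sqrt(547)/918311 ≈ -1225.2 - 29.893*I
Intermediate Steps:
a(m, w) = 6 + m
z(p, P) = sqrt(9 + P) - p (z(p, P) = sqrt(P + (6 + 3)) - p = sqrt(P + 9) - p = sqrt(9 + P) - p)
1173736/z(958, l) + 1537914/(-2083149) = 1173736/(sqrt(9 - 556) - 1*958) + 1537914/(-2083149) = 1173736/(sqrt(-547) - 958) + 1537914*(-1/2083149) = 1173736/(I*sqrt(547) - 958) - 512638/694383 = 1173736/(-958 + I*sqrt(547)) - 512638/694383 = -512638/694383 + 1173736/(-958 + I*sqrt(547))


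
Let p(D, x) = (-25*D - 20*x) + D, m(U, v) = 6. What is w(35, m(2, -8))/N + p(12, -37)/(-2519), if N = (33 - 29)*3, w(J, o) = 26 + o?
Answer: 18796/7557 ≈ 2.4872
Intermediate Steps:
p(D, x) = -24*D - 20*x
N = 12 (N = 4*3 = 12)
w(35, m(2, -8))/N + p(12, -37)/(-2519) = (26 + 6)/12 + (-24*12 - 20*(-37))/(-2519) = 32*(1/12) + (-288 + 740)*(-1/2519) = 8/3 + 452*(-1/2519) = 8/3 - 452/2519 = 18796/7557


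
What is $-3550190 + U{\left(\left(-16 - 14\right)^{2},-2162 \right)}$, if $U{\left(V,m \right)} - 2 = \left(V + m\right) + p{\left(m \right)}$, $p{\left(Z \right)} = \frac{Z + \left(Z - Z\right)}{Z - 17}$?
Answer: $- \frac{7738607388}{2179} \approx -3.5514 \cdot 10^{6}$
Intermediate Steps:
$p{\left(Z \right)} = \frac{Z}{-17 + Z}$ ($p{\left(Z \right)} = \frac{Z + 0}{-17 + Z} = \frac{Z}{-17 + Z}$)
$U{\left(V,m \right)} = 2 + V + m + \frac{m}{-17 + m}$ ($U{\left(V,m \right)} = 2 + \left(\left(V + m\right) + \frac{m}{-17 + m}\right) = 2 + \left(V + m + \frac{m}{-17 + m}\right) = 2 + V + m + \frac{m}{-17 + m}$)
$-3550190 + U{\left(\left(-16 - 14\right)^{2},-2162 \right)} = -3550190 + \frac{-2162 + \left(-17 - 2162\right) \left(2 + \left(-16 - 14\right)^{2} - 2162\right)}{-17 - 2162} = -3550190 + \frac{-2162 - 2179 \left(2 + \left(-30\right)^{2} - 2162\right)}{-2179} = -3550190 - \frac{-2162 - 2179 \left(2 + 900 - 2162\right)}{2179} = -3550190 - \frac{-2162 - -2745540}{2179} = -3550190 - \frac{-2162 + 2745540}{2179} = -3550190 - \frac{2743378}{2179} = - \frac{7738607388}{2179}$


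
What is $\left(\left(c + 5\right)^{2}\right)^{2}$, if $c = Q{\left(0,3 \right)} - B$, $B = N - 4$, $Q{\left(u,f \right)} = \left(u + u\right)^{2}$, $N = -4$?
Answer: $28561$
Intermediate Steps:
$Q{\left(u,f \right)} = 4 u^{2}$ ($Q{\left(u,f \right)} = \left(2 u\right)^{2} = 4 u^{2}$)
$B = -8$ ($B = -4 - 4 = -8$)
$c = 8$ ($c = 4 \cdot 0^{2} - -8 = 4 \cdot 0 + 8 = 0 + 8 = 8$)
$\left(\left(c + 5\right)^{2}\right)^{2} = \left(\left(8 + 5\right)^{2}\right)^{2} = \left(13^{2}\right)^{2} = 169^{2} = 28561$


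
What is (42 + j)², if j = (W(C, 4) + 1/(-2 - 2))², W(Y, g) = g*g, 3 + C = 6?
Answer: 21538881/256 ≈ 84136.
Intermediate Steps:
C = 3 (C = -3 + 6 = 3)
W(Y, g) = g²
j = 3969/16 (j = (4² + 1/(-2 - 2))² = (16 + 1/(-4))² = (16 - ¼)² = (63/4)² = 3969/16 ≈ 248.06)
(42 + j)² = (42 + 3969/16)² = (4641/16)² = 21538881/256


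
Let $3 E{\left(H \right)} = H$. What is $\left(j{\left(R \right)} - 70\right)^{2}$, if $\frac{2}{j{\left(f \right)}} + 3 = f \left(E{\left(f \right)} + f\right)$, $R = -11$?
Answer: $\frac{1105163536}{225625} \approx 4898.2$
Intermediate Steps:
$E{\left(H \right)} = \frac{H}{3}$
$j{\left(f \right)} = \frac{2}{-3 + \frac{4 f^{2}}{3}}$ ($j{\left(f \right)} = \frac{2}{-3 + f \left(\frac{f}{3} + f\right)} = \frac{2}{-3 + f \frac{4 f}{3}} = \frac{2}{-3 + \frac{4 f^{2}}{3}}$)
$\left(j{\left(R \right)} - 70\right)^{2} = \left(\frac{6}{-9 + 4 \left(-11\right)^{2}} - 70\right)^{2} = \left(\frac{6}{-9 + 4 \cdot 121} - 70\right)^{2} = \left(\frac{6}{-9 + 484} - 70\right)^{2} = \left(\frac{6}{475} - 70\right)^{2} = \left(- \frac{33244}{475}\right)^{2} = \frac{1105163536}{225625}$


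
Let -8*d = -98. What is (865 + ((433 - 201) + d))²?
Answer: 19686969/16 ≈ 1.2304e+6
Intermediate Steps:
d = 49/4 (d = -⅛*(-98) = 49/4 ≈ 12.250)
(865 + ((433 - 201) + d))² = (865 + ((433 - 201) + 49/4))² = (865 + (232 + 49/4))² = (865 + 977/4)² = (4437/4)² = 19686969/16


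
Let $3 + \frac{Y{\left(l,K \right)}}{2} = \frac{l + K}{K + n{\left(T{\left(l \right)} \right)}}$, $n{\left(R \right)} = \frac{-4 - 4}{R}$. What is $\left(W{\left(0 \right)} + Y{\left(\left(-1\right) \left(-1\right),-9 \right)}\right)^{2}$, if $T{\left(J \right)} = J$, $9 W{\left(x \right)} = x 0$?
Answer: $\frac{7396}{289} \approx 25.592$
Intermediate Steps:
$W{\left(x \right)} = 0$ ($W{\left(x \right)} = \frac{x 0}{9} = \frac{1}{9} \cdot 0 = 0$)
$n{\left(R \right)} = - \frac{8}{R}$ ($n{\left(R \right)} = \frac{-4 - 4}{R} = - \frac{8}{R}$)
$Y{\left(l,K \right)} = -6 + \frac{2 \left(K + l\right)}{K - \frac{8}{l}}$ ($Y{\left(l,K \right)} = -6 + 2 \frac{l + K}{K - \frac{8}{l}} = -6 + 2 \frac{K + l}{K - \frac{8}{l}} = -6 + \frac{2 \left(K + l\right)}{K - \frac{8}{l}}$)
$\left(W{\left(0 \right)} + Y{\left(\left(-1\right) \left(-1\right),-9 \right)}\right)^{2} = \left(0 + \frac{2 \left(24 - \left(-1\right) \left(-1\right) \left(- \left(-1\right) \left(-1\right) + 2 \left(-9\right)\right)\right)}{-8 - 9 \left(\left(-1\right) \left(-1\right)\right)}\right)^{2} = \left(0 + \frac{2 \left(24 - 1 \left(\left(-1\right) 1 - 18\right)\right)}{-8 - 9}\right)^{2} = \left(0 + \frac{2 \left(24 - 1 \left(-1 - 18\right)\right)}{-8 - 9}\right)^{2} = \left(0 + \frac{2 \left(24 - 1 \left(-19\right)\right)}{-17}\right)^{2} = \left(0 + 2 \left(- \frac{1}{17}\right) \left(24 + 19\right)\right)^{2} = \left(0 + 2 \left(- \frac{1}{17}\right) 43\right)^{2} = \left(0 - \frac{86}{17}\right)^{2} = \left(- \frac{86}{17}\right)^{2} = \frac{7396}{289}$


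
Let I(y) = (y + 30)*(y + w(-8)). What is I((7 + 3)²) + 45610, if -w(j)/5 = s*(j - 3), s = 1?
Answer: 65760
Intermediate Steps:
w(j) = 15 - 5*j (w(j) = -5*(j - 3) = -5*(-3 + j) = 15 - 5*j)
I(y) = (30 + y)*(55 + y) (I(y) = (y + 30)*(y + (15 - 5*(-8))) = (30 + y)*(y + (15 + 40)) = (30 + y)*(y + 55) = (30 + y)*(55 + y))
I((7 + 3)²) + 45610 = (1650 + ((7 + 3)²)² + 85*(7 + 3)²) + 45610 = (1650 + (10²)² + 85*10²) + 45610 = (1650 + 100² + 85*100) + 45610 = (1650 + 10000 + 8500) + 45610 = 20150 + 45610 = 65760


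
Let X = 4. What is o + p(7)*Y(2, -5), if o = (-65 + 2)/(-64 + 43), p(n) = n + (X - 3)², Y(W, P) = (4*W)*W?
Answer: 131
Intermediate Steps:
Y(W, P) = 4*W²
p(n) = 1 + n (p(n) = n + (4 - 3)² = n + 1² = n + 1 = 1 + n)
o = 3 (o = -63/(-21) = -63*(-1/21) = 3)
o + p(7)*Y(2, -5) = 3 + (1 + 7)*(4*2²) = 3 + 8*(4*4) = 3 + 8*16 = 3 + 128 = 131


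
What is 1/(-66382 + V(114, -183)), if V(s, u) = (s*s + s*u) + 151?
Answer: -1/74097 ≈ -1.3496e-5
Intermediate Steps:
V(s, u) = 151 + s**2 + s*u (V(s, u) = (s**2 + s*u) + 151 = 151 + s**2 + s*u)
1/(-66382 + V(114, -183)) = 1/(-66382 + (151 + 114**2 + 114*(-183))) = 1/(-66382 + (151 + 12996 - 20862)) = 1/(-66382 - 7715) = 1/(-74097) = -1/74097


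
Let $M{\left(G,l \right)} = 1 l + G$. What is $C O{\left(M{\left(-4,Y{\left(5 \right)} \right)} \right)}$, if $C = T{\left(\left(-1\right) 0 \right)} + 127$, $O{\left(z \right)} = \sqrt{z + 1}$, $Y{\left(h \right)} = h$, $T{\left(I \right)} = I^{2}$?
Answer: $127 \sqrt{2} \approx 179.61$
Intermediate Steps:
$M{\left(G,l \right)} = G + l$ ($M{\left(G,l \right)} = l + G = G + l$)
$O{\left(z \right)} = \sqrt{1 + z}$
$C = 127$ ($C = \left(\left(-1\right) 0\right)^{2} + 127 = 0^{2} + 127 = 0 + 127 = 127$)
$C O{\left(M{\left(-4,Y{\left(5 \right)} \right)} \right)} = 127 \sqrt{1 + \left(-4 + 5\right)} = 127 \sqrt{1 + 1} = 127 \sqrt{2}$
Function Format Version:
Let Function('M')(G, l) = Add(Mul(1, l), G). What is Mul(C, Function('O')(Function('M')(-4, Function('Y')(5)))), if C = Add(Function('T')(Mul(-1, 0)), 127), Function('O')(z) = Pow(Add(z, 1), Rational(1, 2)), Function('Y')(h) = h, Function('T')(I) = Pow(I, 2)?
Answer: Mul(127, Pow(2, Rational(1, 2))) ≈ 179.61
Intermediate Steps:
Function('M')(G, l) = Add(G, l) (Function('M')(G, l) = Add(l, G) = Add(G, l))
Function('O')(z) = Pow(Add(1, z), Rational(1, 2))
C = 127 (C = Add(Pow(Mul(-1, 0), 2), 127) = Add(Pow(0, 2), 127) = Add(0, 127) = 127)
Mul(C, Function('O')(Function('M')(-4, Function('Y')(5)))) = Mul(127, Pow(Add(1, Add(-4, 5)), Rational(1, 2))) = Mul(127, Pow(Add(1, 1), Rational(1, 2))) = Mul(127, Pow(2, Rational(1, 2)))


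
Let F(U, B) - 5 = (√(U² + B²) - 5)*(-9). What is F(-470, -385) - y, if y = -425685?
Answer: 425735 - 45*√14765 ≈ 4.2027e+5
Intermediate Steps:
F(U, B) = 50 - 9*√(B² + U²) (F(U, B) = 5 + (√(U² + B²) - 5)*(-9) = 5 + (√(B² + U²) - 5)*(-9) = 5 + (-5 + √(B² + U²))*(-9) = 5 + (45 - 9*√(B² + U²)) = 50 - 9*√(B² + U²))
F(-470, -385) - y = (50 - 9*√((-385)² + (-470)²)) - 1*(-425685) = (50 - 9*√(148225 + 220900)) + 425685 = (50 - 45*√14765) + 425685 = 425735 - 45*√14765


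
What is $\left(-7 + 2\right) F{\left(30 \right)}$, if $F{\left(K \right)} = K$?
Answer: $-150$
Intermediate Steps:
$\left(-7 + 2\right) F{\left(30 \right)} = \left(-7 + 2\right) 30 = \left(-5\right) 30 = -150$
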